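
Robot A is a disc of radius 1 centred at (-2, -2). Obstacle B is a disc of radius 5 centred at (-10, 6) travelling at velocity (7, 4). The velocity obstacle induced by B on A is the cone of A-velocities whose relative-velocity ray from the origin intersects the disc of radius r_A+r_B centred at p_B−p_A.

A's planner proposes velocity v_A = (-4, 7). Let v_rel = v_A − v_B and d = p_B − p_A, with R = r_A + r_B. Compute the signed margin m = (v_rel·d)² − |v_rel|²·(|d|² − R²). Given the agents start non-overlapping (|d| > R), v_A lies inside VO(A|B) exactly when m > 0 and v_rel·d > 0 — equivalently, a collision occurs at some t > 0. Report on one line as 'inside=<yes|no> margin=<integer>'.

d = (-8, 8),  |d|² = 128;  R = 1+5 = 6,  c = 128−6² = 92
v_rel = (-11, 3),  |v_rel|² = 130;  v_rel·d = (-11)·(-8) + (3)·(8) = 112
130·t² − 224·t + 92 = 0  ⇒  m = 112² − 130·92 = 584
m = 584 > 0,  v_rel·d = 112 > 0  ⇒  inside

inside=yes margin=584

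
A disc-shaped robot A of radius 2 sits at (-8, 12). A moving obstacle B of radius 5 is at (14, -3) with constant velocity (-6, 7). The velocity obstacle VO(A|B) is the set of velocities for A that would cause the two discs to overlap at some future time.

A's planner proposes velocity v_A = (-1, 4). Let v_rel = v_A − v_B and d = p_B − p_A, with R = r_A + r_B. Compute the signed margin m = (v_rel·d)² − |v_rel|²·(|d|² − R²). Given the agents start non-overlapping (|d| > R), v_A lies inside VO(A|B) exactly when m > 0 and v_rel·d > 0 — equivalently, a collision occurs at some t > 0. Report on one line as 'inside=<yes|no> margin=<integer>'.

d = (22, -15),  |d|² = 709;  R = 2+5 = 7,  c = 709−7² = 660
v_rel = (5, -3),  |v_rel|² = 34;  v_rel·d = (5)·(22) + (-3)·(-15) = 155
34·t² − 310·t + 660 = 0  ⇒  m = 155² − 34·660 = 1585
m = 1585 > 0,  v_rel·d = 155 > 0  ⇒  inside

inside=yes margin=1585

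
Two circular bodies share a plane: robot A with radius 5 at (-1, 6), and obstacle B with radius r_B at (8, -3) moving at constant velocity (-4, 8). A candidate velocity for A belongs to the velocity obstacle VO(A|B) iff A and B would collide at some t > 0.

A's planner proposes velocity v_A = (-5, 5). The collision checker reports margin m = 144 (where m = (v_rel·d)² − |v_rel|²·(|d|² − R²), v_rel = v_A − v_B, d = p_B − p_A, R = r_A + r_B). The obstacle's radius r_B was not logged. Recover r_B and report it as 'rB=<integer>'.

m = 144
d = (9, -9);  v_rel = (-1, -3),  |v_rel|² = 10
v_rel×d = (-1)·(-9) − (-3)·(9) = 36
since m = R²·10 − 36²:  R² = (1296 + 144) / 10 = 144
R = √144 = 12  ⇒  r_B = 12 − 5 = 7

rB=7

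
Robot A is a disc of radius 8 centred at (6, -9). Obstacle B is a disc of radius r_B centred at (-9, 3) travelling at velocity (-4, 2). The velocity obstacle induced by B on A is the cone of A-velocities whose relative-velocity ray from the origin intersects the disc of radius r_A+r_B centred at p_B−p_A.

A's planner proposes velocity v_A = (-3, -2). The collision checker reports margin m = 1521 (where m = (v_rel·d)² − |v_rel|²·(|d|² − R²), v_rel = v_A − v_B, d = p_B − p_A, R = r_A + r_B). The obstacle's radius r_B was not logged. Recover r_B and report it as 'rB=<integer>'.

m = 1521
d = (-15, 12);  v_rel = (1, -4),  |v_rel|² = 17
v_rel×d = (1)·(12) − (-4)·(-15) = -48
since m = R²·17 − (-48)²:  R² = (2304 + 1521) / 17 = 225
R = √225 = 15  ⇒  r_B = 15 − 8 = 7

rB=7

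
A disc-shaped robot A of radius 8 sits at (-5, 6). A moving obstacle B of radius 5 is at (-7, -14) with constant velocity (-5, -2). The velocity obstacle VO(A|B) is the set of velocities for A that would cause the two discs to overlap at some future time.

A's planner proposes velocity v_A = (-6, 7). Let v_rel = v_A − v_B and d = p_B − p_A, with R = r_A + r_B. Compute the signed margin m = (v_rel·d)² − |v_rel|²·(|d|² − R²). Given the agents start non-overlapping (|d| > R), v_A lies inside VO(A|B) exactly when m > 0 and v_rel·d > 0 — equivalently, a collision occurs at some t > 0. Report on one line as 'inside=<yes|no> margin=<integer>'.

d = (-2, -20),  |d|² = 404;  R = 8+5 = 13,  c = 404−13² = 235
v_rel = (-1, 9),  |v_rel|² = 82;  v_rel·d = (-1)·(-2) + (9)·(-20) = -178
82·t² + 356·t + 235 = 0  ⇒  m = (-178)² − 82·235 = 12414
m = 12414 > 0,  v_rel·d = -178 < 0  ⇒  outside

inside=no margin=12414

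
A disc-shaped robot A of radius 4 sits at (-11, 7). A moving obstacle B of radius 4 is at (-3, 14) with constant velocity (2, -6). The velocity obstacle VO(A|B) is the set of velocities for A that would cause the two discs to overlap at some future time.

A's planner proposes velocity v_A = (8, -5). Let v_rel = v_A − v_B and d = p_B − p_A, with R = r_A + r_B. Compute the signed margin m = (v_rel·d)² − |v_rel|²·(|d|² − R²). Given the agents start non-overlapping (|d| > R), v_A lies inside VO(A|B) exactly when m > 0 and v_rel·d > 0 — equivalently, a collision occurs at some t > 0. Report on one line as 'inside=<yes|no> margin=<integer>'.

d = (8, 7),  |d|² = 113;  R = 4+4 = 8,  c = 113−8² = 49
v_rel = (6, 1),  |v_rel|² = 37;  v_rel·d = (6)·(8) + (1)·(7) = 55
37·t² − 110·t + 49 = 0  ⇒  m = 55² − 37·49 = 1212
m = 1212 > 0,  v_rel·d = 55 > 0  ⇒  inside

inside=yes margin=1212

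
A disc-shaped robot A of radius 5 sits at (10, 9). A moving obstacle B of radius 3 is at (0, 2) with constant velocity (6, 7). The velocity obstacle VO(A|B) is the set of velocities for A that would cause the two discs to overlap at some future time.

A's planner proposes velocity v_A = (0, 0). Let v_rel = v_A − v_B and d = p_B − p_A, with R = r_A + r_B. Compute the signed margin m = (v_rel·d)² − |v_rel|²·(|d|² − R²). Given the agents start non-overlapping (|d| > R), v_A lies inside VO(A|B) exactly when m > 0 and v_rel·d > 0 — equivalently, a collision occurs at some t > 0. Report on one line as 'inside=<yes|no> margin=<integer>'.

d = (-10, -7),  |d|² = 149;  R = 5+3 = 8,  c = 149−8² = 85
v_rel = (-6, -7),  |v_rel|² = 85;  v_rel·d = (-6)·(-10) + (-7)·(-7) = 109
85·t² − 218·t + 85 = 0  ⇒  m = 109² − 85·85 = 4656
m = 4656 > 0,  v_rel·d = 109 > 0  ⇒  inside

inside=yes margin=4656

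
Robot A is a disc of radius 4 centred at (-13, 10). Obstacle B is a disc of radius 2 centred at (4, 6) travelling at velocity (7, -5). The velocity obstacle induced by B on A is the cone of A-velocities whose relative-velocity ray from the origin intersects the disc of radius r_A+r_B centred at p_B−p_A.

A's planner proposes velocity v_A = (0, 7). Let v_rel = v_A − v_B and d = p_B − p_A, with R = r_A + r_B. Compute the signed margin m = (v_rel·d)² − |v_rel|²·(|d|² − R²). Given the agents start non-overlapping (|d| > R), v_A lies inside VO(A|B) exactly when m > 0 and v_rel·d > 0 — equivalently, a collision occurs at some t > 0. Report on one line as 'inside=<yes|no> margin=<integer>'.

d = (17, -4),  |d|² = 305;  R = 4+2 = 6,  c = 305−6² = 269
v_rel = (-7, 12),  |v_rel|² = 193;  v_rel·d = (-7)·(17) + (12)·(-4) = -167
193·t² + 334·t + 269 = 0  ⇒  m = (-167)² − 193·269 = -24028
m = -24028 < 0,  v_rel·d = -167 < 0  ⇒  outside

inside=no margin=-24028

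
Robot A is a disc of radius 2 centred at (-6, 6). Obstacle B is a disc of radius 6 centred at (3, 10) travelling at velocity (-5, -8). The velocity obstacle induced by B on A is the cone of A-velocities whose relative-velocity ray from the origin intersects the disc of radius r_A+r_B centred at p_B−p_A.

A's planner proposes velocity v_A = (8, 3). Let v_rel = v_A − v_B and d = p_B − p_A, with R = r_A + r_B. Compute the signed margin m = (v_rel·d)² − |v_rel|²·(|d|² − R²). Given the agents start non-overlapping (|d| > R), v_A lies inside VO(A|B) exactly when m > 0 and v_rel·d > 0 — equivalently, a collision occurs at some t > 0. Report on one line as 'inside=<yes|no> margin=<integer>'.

d = (9, 4),  |d|² = 97;  R = 2+6 = 8,  c = 97−8² = 33
v_rel = (13, 11),  |v_rel|² = 290;  v_rel·d = (13)·(9) + (11)·(4) = 161
290·t² − 322·t + 33 = 0  ⇒  m = 161² − 290·33 = 16351
m = 16351 > 0,  v_rel·d = 161 > 0  ⇒  inside

inside=yes margin=16351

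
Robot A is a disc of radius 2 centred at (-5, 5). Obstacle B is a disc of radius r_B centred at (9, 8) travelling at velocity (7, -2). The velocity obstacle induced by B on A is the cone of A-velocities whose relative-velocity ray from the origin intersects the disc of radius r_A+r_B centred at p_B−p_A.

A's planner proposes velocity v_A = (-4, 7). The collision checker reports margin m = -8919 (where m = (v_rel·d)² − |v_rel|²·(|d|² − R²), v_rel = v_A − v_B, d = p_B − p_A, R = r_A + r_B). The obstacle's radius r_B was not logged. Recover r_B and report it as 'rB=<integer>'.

m = -8919
d = (14, 3);  v_rel = (-11, 9),  |v_rel|² = 202
v_rel×d = (-11)·(3) − (9)·(14) = -159
since m = R²·202 − (-159)²:  R² = (25281 + -8919) / 202 = 81
R = √81 = 9  ⇒  r_B = 9 − 2 = 7

rB=7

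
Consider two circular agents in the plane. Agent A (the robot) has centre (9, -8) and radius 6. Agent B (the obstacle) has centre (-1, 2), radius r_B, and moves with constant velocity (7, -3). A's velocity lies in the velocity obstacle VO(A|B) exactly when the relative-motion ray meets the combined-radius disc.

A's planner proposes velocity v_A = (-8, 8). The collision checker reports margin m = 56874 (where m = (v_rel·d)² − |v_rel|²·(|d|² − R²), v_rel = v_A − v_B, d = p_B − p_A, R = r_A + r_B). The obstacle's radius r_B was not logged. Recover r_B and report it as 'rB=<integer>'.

m = 56874
d = (-10, 10);  v_rel = (-15, 11),  |v_rel|² = 346
v_rel×d = (-15)·(10) − (11)·(-10) = -40
since m = R²·346 − (-40)²:  R² = (1600 + 56874) / 346 = 169
R = √169 = 13  ⇒  r_B = 13 − 6 = 7

rB=7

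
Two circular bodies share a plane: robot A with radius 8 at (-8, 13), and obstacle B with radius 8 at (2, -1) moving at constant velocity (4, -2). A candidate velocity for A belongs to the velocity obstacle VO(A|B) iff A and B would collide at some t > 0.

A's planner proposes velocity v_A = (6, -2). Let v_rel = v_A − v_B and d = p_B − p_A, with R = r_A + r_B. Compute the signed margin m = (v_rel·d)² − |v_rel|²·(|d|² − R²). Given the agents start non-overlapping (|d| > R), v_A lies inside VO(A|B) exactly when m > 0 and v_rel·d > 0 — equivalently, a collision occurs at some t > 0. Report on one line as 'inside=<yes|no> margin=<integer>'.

d = (10, -14),  |d|² = 296;  R = 8+8 = 16,  c = 296−16² = 40
v_rel = (2, 0),  |v_rel|² = 4;  v_rel·d = (2)·(10) + (0)·(-14) = 20
4·t² − 40·t + 40 = 0  ⇒  m = 20² − 4·40 = 240
m = 240 > 0,  v_rel·d = 20 > 0  ⇒  inside

inside=yes margin=240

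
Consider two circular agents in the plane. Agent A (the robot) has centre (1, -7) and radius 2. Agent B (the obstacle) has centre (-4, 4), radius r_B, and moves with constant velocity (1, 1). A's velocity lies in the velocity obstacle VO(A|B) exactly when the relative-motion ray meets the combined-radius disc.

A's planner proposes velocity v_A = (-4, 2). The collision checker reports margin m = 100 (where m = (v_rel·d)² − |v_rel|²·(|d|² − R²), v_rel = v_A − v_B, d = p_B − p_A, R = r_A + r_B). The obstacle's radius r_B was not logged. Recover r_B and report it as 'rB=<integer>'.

m = 100
d = (-5, 11);  v_rel = (-5, 1),  |v_rel|² = 26
v_rel×d = (-5)·(11) − (1)·(-5) = -50
since m = R²·26 − (-50)²:  R² = (2500 + 100) / 26 = 100
R = √100 = 10  ⇒  r_B = 10 − 2 = 8

rB=8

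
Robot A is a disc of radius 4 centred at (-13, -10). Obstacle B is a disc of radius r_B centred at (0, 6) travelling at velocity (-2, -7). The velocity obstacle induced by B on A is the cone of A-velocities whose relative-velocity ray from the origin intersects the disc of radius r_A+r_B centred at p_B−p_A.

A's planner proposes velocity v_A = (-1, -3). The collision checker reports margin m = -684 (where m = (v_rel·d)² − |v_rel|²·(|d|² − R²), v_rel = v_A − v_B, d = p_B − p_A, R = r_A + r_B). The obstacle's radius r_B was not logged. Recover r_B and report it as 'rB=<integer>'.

m = -684
d = (13, 16);  v_rel = (1, 4),  |v_rel|² = 17
v_rel×d = (1)·(16) − (4)·(13) = -36
since m = R²·17 − (-36)²:  R² = (1296 + -684) / 17 = 36
R = √36 = 6  ⇒  r_B = 6 − 4 = 2

rB=2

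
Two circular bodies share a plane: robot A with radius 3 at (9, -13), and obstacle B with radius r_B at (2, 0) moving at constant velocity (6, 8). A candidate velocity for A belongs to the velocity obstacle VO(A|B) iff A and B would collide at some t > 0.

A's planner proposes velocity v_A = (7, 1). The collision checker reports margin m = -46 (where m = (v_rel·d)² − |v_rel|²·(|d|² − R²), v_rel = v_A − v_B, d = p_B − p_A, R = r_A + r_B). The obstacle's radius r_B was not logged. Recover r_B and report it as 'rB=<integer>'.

m = -46
d = (-7, 13);  v_rel = (1, -7),  |v_rel|² = 50
v_rel×d = (1)·(13) − (-7)·(-7) = -36
since m = R²·50 − (-36)²:  R² = (1296 + -46) / 50 = 25
R = √25 = 5  ⇒  r_B = 5 − 3 = 2

rB=2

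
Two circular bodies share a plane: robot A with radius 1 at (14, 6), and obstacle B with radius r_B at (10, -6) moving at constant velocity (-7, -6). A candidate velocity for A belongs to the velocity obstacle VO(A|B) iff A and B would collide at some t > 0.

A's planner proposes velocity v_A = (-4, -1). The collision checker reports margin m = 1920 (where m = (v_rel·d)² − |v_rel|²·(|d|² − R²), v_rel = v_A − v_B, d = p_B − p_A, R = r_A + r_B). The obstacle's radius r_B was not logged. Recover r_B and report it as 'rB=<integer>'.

m = 1920
d = (-4, -12);  v_rel = (3, 5),  |v_rel|² = 34
v_rel×d = (3)·(-12) − (5)·(-4) = -16
since m = R²·34 − (-16)²:  R² = (256 + 1920) / 34 = 64
R = √64 = 8  ⇒  r_B = 8 − 1 = 7

rB=7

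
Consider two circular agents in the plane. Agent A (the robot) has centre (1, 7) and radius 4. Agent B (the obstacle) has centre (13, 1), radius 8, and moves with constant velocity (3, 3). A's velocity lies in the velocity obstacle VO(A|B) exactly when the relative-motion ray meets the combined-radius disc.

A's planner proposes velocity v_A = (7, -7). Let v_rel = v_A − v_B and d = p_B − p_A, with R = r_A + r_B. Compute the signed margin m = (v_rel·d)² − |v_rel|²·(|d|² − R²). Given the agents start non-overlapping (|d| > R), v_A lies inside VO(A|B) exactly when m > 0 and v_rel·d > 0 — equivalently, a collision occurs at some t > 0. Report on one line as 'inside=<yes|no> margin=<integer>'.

d = (12, -6),  |d|² = 180;  R = 4+8 = 12,  c = 180−12² = 36
v_rel = (4, -10),  |v_rel|² = 116;  v_rel·d = (4)·(12) + (-10)·(-6) = 108
116·t² − 216·t + 36 = 0  ⇒  m = 108² − 116·36 = 7488
m = 7488 > 0,  v_rel·d = 108 > 0  ⇒  inside

inside=yes margin=7488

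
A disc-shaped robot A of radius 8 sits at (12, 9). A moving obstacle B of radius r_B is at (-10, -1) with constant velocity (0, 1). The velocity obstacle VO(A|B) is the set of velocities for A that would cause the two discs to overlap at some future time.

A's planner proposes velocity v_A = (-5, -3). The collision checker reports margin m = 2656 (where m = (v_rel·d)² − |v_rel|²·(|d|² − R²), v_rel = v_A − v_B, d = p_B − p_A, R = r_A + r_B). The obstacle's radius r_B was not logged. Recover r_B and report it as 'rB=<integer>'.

m = 2656
d = (-22, -10);  v_rel = (-5, -4),  |v_rel|² = 41
v_rel×d = (-5)·(-10) − (-4)·(-22) = -38
since m = R²·41 − (-38)²:  R² = (1444 + 2656) / 41 = 100
R = √100 = 10  ⇒  r_B = 10 − 8 = 2

rB=2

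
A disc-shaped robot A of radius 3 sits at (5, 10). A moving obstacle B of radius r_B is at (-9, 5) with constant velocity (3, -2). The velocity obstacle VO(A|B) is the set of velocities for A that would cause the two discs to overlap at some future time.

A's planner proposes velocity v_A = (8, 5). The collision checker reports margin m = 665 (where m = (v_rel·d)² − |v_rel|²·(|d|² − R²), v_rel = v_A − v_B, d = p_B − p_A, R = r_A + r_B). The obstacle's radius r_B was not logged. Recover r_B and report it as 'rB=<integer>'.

m = 665
d = (-14, -5);  v_rel = (5, 7),  |v_rel|² = 74
v_rel×d = (5)·(-5) − (7)·(-14) = 73
since m = R²·74 − 73²:  R² = (5329 + 665) / 74 = 81
R = √81 = 9  ⇒  r_B = 9 − 3 = 6

rB=6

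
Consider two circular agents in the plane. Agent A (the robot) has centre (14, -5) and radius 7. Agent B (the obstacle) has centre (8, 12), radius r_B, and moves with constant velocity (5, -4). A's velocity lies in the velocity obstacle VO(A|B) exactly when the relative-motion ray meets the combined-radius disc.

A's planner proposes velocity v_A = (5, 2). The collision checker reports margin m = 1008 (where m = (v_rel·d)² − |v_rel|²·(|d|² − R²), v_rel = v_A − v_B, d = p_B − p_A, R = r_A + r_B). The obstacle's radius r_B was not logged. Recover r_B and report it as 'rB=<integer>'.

m = 1008
d = (-6, 17);  v_rel = (0, 6),  |v_rel|² = 36
v_rel×d = (0)·(17) − (6)·(-6) = 36
since m = R²·36 − 36²:  R² = (1296 + 1008) / 36 = 64
R = √64 = 8  ⇒  r_B = 8 − 7 = 1

rB=1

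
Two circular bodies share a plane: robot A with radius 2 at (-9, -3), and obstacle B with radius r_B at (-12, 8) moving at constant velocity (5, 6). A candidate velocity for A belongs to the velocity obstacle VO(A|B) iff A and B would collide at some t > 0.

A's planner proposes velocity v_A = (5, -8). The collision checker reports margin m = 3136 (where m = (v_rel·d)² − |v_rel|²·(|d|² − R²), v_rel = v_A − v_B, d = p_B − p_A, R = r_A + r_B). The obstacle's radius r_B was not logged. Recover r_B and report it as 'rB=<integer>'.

m = 3136
d = (-3, 11);  v_rel = (0, -14),  |v_rel|² = 196
v_rel×d = (0)·(11) − (-14)·(-3) = -42
since m = R²·196 − (-42)²:  R² = (1764 + 3136) / 196 = 25
R = √25 = 5  ⇒  r_B = 5 − 2 = 3

rB=3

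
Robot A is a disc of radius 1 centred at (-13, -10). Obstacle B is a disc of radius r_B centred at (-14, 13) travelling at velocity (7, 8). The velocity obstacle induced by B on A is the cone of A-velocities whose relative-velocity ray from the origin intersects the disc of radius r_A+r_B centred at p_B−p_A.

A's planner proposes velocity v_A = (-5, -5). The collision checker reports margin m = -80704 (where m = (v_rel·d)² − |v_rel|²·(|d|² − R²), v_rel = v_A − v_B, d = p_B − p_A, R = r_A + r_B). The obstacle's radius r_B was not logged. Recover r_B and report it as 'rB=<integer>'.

m = -80704
d = (-1, 23);  v_rel = (-12, -13),  |v_rel|² = 313
v_rel×d = (-12)·(23) − (-13)·(-1) = -289
since m = R²·313 − (-289)²:  R² = (83521 + -80704) / 313 = 9
R = √9 = 3  ⇒  r_B = 3 − 1 = 2

rB=2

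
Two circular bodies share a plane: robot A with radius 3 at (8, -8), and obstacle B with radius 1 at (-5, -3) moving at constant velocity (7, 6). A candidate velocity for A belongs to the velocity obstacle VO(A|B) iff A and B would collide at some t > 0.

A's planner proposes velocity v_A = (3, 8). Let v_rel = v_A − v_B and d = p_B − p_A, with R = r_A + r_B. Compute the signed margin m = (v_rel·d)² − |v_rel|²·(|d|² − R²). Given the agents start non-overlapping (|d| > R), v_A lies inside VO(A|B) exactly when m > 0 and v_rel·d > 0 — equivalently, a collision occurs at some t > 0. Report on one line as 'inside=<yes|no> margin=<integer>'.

d = (-13, 5),  |d|² = 194;  R = 3+1 = 4,  c = 194−4² = 178
v_rel = (-4, 2),  |v_rel|² = 20;  v_rel·d = (-4)·(-13) + (2)·(5) = 62
20·t² − 124·t + 178 = 0  ⇒  m = 62² − 20·178 = 284
m = 284 > 0,  v_rel·d = 62 > 0  ⇒  inside

inside=yes margin=284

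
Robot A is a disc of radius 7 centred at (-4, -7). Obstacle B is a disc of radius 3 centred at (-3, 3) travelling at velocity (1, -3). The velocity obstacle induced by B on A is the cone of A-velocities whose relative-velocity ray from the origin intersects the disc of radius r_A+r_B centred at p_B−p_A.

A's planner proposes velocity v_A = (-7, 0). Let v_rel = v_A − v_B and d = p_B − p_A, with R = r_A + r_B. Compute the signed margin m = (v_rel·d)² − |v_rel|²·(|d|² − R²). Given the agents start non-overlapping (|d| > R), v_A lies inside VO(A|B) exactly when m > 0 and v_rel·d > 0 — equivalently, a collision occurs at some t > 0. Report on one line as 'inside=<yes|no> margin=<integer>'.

d = (1, 10),  |d|² = 101;  R = 7+3 = 10,  c = 101−10² = 1
v_rel = (-8, 3),  |v_rel|² = 73;  v_rel·d = (-8)·(1) + (3)·(10) = 22
73·t² − 44·t + 1 = 0  ⇒  m = 22² − 73·1 = 411
m = 411 > 0,  v_rel·d = 22 > 0  ⇒  inside

inside=yes margin=411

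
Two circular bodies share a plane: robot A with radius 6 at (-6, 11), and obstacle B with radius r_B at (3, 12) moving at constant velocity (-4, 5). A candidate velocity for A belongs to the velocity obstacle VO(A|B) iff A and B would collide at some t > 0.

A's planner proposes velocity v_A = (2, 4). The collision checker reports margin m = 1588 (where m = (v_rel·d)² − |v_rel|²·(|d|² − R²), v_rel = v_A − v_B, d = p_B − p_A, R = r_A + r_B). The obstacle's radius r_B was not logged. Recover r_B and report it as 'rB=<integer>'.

m = 1588
d = (9, 1);  v_rel = (6, -1),  |v_rel|² = 37
v_rel×d = (6)·(1) − (-1)·(9) = 15
since m = R²·37 − 15²:  R² = (225 + 1588) / 37 = 49
R = √49 = 7  ⇒  r_B = 7 − 6 = 1

rB=1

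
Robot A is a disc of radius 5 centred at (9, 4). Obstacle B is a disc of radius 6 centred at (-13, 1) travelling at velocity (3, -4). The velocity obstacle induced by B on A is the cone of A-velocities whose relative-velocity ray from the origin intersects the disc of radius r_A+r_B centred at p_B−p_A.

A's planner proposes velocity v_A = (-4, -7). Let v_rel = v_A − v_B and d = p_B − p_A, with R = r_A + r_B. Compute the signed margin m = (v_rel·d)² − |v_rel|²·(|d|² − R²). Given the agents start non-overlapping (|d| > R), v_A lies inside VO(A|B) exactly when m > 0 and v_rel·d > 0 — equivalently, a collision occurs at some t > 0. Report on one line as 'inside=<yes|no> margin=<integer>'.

d = (-22, -3),  |d|² = 493;  R = 5+6 = 11,  c = 493−11² = 372
v_rel = (-7, -3),  |v_rel|² = 58;  v_rel·d = (-7)·(-22) + (-3)·(-3) = 163
58·t² − 326·t + 372 = 0  ⇒  m = 163² − 58·372 = 4993
m = 4993 > 0,  v_rel·d = 163 > 0  ⇒  inside

inside=yes margin=4993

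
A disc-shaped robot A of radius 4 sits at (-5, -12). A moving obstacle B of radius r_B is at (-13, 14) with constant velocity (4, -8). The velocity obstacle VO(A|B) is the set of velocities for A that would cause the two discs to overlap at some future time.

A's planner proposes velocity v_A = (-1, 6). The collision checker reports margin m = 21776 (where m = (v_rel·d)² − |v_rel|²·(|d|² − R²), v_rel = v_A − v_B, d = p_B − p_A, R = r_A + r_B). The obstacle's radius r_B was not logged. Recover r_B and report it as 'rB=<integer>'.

m = 21776
d = (-8, 26);  v_rel = (-5, 14),  |v_rel|² = 221
v_rel×d = (-5)·(26) − (14)·(-8) = -18
since m = R²·221 − (-18)²:  R² = (324 + 21776) / 221 = 100
R = √100 = 10  ⇒  r_B = 10 − 4 = 6

rB=6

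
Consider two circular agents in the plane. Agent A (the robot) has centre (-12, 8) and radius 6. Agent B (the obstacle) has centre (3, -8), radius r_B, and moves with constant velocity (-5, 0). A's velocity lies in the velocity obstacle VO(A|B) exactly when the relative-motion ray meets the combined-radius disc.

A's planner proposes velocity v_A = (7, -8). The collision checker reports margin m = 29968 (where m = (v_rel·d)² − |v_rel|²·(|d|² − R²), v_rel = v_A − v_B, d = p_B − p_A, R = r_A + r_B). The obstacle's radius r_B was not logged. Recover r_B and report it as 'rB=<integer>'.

m = 29968
d = (15, -16);  v_rel = (12, -8),  |v_rel|² = 208
v_rel×d = (12)·(-16) − (-8)·(15) = -72
since m = R²·208 − (-72)²:  R² = (5184 + 29968) / 208 = 169
R = √169 = 13  ⇒  r_B = 13 − 6 = 7

rB=7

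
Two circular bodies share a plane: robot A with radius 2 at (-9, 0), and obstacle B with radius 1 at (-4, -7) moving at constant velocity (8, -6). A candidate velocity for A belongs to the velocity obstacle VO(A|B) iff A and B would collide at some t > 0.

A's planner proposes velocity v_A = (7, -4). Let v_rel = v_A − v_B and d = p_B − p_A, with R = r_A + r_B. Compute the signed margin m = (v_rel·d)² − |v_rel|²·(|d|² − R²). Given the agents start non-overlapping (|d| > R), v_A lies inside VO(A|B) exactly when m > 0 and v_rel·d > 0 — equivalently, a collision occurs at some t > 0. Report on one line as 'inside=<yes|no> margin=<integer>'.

d = (5, -7),  |d|² = 74;  R = 2+1 = 3,  c = 74−3² = 65
v_rel = (-1, 2),  |v_rel|² = 5;  v_rel·d = (-1)·(5) + (2)·(-7) = -19
5·t² + 38·t + 65 = 0  ⇒  m = (-19)² − 5·65 = 36
m = 36 > 0,  v_rel·d = -19 < 0  ⇒  outside

inside=no margin=36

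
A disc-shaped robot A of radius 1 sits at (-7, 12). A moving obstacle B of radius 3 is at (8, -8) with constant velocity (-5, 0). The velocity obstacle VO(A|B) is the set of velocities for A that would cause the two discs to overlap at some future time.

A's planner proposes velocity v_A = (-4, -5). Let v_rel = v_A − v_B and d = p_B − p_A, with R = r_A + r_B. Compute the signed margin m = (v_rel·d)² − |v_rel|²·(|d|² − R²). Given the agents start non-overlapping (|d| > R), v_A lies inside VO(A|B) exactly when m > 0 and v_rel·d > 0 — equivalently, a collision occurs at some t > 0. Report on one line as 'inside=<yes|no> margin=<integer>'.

d = (15, -20),  |d|² = 625;  R = 1+3 = 4,  c = 625−4² = 609
v_rel = (1, -5),  |v_rel|² = 26;  v_rel·d = (1)·(15) + (-5)·(-20) = 115
26·t² − 230·t + 609 = 0  ⇒  m = 115² − 26·609 = -2609
m = -2609 < 0,  v_rel·d = 115 > 0  ⇒  outside

inside=no margin=-2609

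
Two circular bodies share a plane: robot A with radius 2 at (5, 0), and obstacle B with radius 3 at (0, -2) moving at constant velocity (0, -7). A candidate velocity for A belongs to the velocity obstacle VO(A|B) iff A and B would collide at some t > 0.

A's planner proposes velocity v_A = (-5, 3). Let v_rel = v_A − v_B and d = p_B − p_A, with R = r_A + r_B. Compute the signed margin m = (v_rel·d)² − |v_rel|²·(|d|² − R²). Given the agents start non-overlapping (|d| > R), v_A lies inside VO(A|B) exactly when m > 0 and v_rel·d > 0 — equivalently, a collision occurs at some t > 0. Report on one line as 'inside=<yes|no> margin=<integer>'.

d = (-5, -2),  |d|² = 29;  R = 2+3 = 5,  c = 29−5² = 4
v_rel = (-5, 10),  |v_rel|² = 125;  v_rel·d = (-5)·(-5) + (10)·(-2) = 5
125·t² − 10·t + 4 = 0  ⇒  m = 5² − 125·4 = -475
m = -475 < 0,  v_rel·d = 5 > 0  ⇒  outside

inside=no margin=-475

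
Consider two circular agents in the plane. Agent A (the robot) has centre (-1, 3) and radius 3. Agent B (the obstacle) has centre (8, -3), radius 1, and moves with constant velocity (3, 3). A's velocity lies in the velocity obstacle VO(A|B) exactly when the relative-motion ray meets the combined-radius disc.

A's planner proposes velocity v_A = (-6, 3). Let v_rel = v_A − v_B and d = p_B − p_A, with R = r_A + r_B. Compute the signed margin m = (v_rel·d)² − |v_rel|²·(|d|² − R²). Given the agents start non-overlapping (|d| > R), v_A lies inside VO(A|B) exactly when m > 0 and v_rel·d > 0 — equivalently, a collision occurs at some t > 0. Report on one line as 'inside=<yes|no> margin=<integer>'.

d = (9, -6),  |d|² = 117;  R = 3+1 = 4,  c = 117−4² = 101
v_rel = (-9, 0),  |v_rel|² = 81;  v_rel·d = (-9)·(9) + (0)·(-6) = -81
81·t² + 162·t + 101 = 0  ⇒  m = (-81)² − 81·101 = -1620
m = -1620 < 0,  v_rel·d = -81 < 0  ⇒  outside

inside=no margin=-1620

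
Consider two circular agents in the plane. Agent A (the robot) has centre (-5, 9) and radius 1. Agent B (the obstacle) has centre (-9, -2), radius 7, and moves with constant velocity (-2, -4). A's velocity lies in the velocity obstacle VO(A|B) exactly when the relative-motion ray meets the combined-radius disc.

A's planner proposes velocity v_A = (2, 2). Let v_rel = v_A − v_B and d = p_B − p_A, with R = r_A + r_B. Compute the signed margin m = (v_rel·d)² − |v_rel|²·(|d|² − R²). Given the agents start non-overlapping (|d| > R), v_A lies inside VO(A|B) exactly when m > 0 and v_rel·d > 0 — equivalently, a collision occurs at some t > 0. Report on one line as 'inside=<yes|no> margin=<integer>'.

d = (-4, -11),  |d|² = 137;  R = 1+7 = 8,  c = 137−8² = 73
v_rel = (4, 6),  |v_rel|² = 52;  v_rel·d = (4)·(-4) + (6)·(-11) = -82
52·t² + 164·t + 73 = 0  ⇒  m = (-82)² − 52·73 = 2928
m = 2928 > 0,  v_rel·d = -82 < 0  ⇒  outside

inside=no margin=2928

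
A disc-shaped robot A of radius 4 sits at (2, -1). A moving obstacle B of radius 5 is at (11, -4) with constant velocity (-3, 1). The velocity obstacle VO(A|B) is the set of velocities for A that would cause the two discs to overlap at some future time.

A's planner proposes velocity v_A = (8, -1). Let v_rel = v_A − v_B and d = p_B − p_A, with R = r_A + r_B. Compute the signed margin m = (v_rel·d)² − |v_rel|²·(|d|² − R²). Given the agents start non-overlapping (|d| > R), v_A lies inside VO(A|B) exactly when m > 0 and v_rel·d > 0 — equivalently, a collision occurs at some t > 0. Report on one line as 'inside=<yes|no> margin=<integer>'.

d = (9, -3),  |d|² = 90;  R = 4+5 = 9,  c = 90−9² = 9
v_rel = (11, -2),  |v_rel|² = 125;  v_rel·d = (11)·(9) + (-2)·(-3) = 105
125·t² − 210·t + 9 = 0  ⇒  m = 105² − 125·9 = 9900
m = 9900 > 0,  v_rel·d = 105 > 0  ⇒  inside

inside=yes margin=9900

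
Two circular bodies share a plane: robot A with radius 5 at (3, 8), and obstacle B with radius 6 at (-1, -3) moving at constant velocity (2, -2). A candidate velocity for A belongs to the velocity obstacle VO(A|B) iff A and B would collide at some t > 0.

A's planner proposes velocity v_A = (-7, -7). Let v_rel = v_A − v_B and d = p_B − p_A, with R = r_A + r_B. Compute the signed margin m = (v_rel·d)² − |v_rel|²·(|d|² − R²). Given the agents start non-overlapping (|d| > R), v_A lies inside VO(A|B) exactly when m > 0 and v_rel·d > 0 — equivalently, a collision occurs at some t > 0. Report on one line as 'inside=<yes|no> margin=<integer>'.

d = (-4, -11),  |d|² = 137;  R = 5+6 = 11,  c = 137−11² = 16
v_rel = (-9, -5),  |v_rel|² = 106;  v_rel·d = (-9)·(-4) + (-5)·(-11) = 91
106·t² − 182·t + 16 = 0  ⇒  m = 91² − 106·16 = 6585
m = 6585 > 0,  v_rel·d = 91 > 0  ⇒  inside

inside=yes margin=6585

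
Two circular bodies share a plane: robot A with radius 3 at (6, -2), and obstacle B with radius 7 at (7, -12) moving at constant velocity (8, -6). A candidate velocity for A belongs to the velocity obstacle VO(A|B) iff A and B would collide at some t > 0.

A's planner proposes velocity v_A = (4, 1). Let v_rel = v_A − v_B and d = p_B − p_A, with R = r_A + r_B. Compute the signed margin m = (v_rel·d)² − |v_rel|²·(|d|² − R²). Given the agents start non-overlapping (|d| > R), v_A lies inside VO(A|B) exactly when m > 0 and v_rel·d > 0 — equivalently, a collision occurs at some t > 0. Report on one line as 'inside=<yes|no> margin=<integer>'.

d = (1, -10),  |d|² = 101;  R = 3+7 = 10,  c = 101−10² = 1
v_rel = (-4, 7),  |v_rel|² = 65;  v_rel·d = (-4)·(1) + (7)·(-10) = -74
65·t² + 148·t + 1 = 0  ⇒  m = (-74)² − 65·1 = 5411
m = 5411 > 0,  v_rel·d = -74 < 0  ⇒  outside

inside=no margin=5411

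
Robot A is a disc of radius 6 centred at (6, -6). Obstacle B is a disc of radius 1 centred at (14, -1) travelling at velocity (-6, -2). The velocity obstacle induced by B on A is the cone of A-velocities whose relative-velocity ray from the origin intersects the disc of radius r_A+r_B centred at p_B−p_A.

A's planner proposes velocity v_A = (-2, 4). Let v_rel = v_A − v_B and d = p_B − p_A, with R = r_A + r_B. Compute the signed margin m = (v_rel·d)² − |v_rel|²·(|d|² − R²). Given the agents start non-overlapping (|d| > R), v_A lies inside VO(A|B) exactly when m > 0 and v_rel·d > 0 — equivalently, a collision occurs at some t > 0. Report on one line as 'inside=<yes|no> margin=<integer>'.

d = (8, 5),  |d|² = 89;  R = 6+1 = 7,  c = 89−7² = 40
v_rel = (4, 6),  |v_rel|² = 52;  v_rel·d = (4)·(8) + (6)·(5) = 62
52·t² − 124·t + 40 = 0  ⇒  m = 62² − 52·40 = 1764
m = 1764 > 0,  v_rel·d = 62 > 0  ⇒  inside

inside=yes margin=1764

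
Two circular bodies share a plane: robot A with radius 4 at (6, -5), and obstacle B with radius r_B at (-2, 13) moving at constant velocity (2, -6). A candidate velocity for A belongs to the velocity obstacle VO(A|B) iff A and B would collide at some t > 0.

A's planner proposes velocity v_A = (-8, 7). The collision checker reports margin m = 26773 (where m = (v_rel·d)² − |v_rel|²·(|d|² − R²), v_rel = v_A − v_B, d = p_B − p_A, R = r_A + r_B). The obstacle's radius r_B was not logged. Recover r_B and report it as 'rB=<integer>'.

m = 26773
d = (-8, 18);  v_rel = (-10, 13),  |v_rel|² = 269
v_rel×d = (-10)·(18) − (13)·(-8) = -76
since m = R²·269 − (-76)²:  R² = (5776 + 26773) / 269 = 121
R = √121 = 11  ⇒  r_B = 11 − 4 = 7

rB=7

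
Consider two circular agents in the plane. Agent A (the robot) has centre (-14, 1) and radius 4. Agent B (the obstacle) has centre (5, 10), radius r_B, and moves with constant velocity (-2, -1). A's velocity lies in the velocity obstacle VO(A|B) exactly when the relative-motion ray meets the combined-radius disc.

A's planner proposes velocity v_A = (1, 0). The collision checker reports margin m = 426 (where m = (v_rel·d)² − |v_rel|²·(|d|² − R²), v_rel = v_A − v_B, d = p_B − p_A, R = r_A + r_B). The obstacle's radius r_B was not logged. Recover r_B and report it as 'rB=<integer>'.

m = 426
d = (19, 9);  v_rel = (3, 1),  |v_rel|² = 10
v_rel×d = (3)·(9) − (1)·(19) = 8
since m = R²·10 − 8²:  R² = (64 + 426) / 10 = 49
R = √49 = 7  ⇒  r_B = 7 − 4 = 3

rB=3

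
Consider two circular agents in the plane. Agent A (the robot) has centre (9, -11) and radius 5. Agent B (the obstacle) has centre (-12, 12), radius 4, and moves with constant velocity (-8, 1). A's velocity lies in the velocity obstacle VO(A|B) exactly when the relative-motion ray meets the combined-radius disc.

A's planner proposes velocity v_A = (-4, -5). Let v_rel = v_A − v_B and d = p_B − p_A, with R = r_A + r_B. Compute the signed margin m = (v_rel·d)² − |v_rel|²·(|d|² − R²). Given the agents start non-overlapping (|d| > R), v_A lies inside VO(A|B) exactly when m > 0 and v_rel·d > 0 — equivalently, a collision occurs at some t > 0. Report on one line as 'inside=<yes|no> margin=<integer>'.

d = (-21, 23),  |d|² = 970;  R = 5+4 = 9,  c = 970−9² = 889
v_rel = (4, -6),  |v_rel|² = 52;  v_rel·d = (4)·(-21) + (-6)·(23) = -222
52·t² + 444·t + 889 = 0  ⇒  m = (-222)² − 52·889 = 3056
m = 3056 > 0,  v_rel·d = -222 < 0  ⇒  outside

inside=no margin=3056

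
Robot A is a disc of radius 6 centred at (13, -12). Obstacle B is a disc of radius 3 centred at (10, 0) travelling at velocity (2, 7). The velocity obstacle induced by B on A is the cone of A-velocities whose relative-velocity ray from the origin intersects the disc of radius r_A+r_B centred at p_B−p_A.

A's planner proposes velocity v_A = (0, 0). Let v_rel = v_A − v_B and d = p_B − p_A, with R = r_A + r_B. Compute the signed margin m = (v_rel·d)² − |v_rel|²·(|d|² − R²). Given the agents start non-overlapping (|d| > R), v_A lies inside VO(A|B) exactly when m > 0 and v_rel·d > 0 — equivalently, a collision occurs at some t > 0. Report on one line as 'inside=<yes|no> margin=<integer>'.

d = (-3, 12),  |d|² = 153;  R = 6+3 = 9,  c = 153−9² = 72
v_rel = (-2, -7),  |v_rel|² = 53;  v_rel·d = (-2)·(-3) + (-7)·(12) = -78
53·t² + 156·t + 72 = 0  ⇒  m = (-78)² − 53·72 = 2268
m = 2268 > 0,  v_rel·d = -78 < 0  ⇒  outside

inside=no margin=2268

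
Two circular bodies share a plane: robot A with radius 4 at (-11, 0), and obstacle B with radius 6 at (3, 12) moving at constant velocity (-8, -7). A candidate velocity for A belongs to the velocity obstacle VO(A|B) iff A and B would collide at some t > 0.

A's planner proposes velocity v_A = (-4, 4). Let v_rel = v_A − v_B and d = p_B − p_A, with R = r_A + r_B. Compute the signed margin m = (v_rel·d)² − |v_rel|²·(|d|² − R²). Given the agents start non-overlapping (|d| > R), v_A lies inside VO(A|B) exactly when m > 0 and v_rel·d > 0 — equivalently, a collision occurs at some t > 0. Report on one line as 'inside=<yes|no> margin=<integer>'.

d = (14, 12),  |d|² = 340;  R = 4+6 = 10,  c = 340−10² = 240
v_rel = (4, 11),  |v_rel|² = 137;  v_rel·d = (4)·(14) + (11)·(12) = 188
137·t² − 376·t + 240 = 0  ⇒  m = 188² − 137·240 = 2464
m = 2464 > 0,  v_rel·d = 188 > 0  ⇒  inside

inside=yes margin=2464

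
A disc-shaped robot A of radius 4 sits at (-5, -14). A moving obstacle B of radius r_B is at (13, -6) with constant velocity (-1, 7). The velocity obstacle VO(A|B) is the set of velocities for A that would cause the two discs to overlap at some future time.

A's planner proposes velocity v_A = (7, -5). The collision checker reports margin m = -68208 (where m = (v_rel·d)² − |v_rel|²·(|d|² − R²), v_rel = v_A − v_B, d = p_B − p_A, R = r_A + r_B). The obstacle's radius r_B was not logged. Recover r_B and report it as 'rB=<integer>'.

m = -68208
d = (18, 8);  v_rel = (8, -12),  |v_rel|² = 208
v_rel×d = (8)·(8) − (-12)·(18) = 280
since m = R²·208 − 280²:  R² = (78400 + -68208) / 208 = 49
R = √49 = 7  ⇒  r_B = 7 − 4 = 3

rB=3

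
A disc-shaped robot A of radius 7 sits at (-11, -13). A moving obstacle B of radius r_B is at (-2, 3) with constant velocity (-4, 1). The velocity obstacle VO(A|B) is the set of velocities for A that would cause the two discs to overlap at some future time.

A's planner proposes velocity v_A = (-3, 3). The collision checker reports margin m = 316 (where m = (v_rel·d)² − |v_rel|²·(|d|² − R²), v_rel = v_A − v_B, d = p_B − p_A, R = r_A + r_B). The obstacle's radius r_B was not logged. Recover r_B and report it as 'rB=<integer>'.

m = 316
d = (9, 16);  v_rel = (1, 2),  |v_rel|² = 5
v_rel×d = (1)·(16) − (2)·(9) = -2
since m = R²·5 − (-2)²:  R² = (4 + 316) / 5 = 64
R = √64 = 8  ⇒  r_B = 8 − 7 = 1

rB=1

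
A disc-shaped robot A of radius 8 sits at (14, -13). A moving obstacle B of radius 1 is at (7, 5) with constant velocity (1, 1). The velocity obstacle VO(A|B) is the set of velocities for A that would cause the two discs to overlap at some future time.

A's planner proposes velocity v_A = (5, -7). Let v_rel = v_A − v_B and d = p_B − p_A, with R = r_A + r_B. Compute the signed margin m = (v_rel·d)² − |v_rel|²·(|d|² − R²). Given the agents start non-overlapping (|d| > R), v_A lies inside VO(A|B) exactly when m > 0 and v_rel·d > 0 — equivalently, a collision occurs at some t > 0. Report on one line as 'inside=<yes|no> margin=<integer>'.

d = (-7, 18),  |d|² = 373;  R = 8+1 = 9,  c = 373−9² = 292
v_rel = (4, -8),  |v_rel|² = 80;  v_rel·d = (4)·(-7) + (-8)·(18) = -172
80·t² + 344·t + 292 = 0  ⇒  m = (-172)² − 80·292 = 6224
m = 6224 > 0,  v_rel·d = -172 < 0  ⇒  outside

inside=no margin=6224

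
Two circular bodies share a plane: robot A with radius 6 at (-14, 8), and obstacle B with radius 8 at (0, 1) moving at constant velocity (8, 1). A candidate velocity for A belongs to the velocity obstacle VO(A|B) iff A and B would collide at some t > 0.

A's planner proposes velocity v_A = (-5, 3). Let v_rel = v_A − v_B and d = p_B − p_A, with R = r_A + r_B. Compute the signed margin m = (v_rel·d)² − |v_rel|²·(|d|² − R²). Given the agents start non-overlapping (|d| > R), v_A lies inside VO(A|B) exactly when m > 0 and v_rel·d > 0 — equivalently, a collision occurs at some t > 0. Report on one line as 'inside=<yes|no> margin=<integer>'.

d = (14, -7),  |d|² = 245;  R = 6+8 = 14,  c = 245−14² = 49
v_rel = (-13, 2),  |v_rel|² = 173;  v_rel·d = (-13)·(14) + (2)·(-7) = -196
173·t² + 392·t + 49 = 0  ⇒  m = (-196)² − 173·49 = 29939
m = 29939 > 0,  v_rel·d = -196 < 0  ⇒  outside

inside=no margin=29939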